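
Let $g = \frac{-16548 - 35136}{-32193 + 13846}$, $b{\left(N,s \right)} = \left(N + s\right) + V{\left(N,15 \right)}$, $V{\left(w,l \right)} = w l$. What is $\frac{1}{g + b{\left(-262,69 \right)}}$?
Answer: $- \frac{18347}{75592997} \approx -0.00024271$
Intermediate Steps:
$V{\left(w,l \right)} = l w$
$b{\left(N,s \right)} = s + 16 N$ ($b{\left(N,s \right)} = \left(N + s\right) + 15 N = s + 16 N$)
$g = \frac{51684}{18347}$ ($g = - \frac{51684}{-18347} = \left(-51684\right) \left(- \frac{1}{18347}\right) = \frac{51684}{18347} \approx 2.817$)
$\frac{1}{g + b{\left(-262,69 \right)}} = \frac{1}{\frac{51684}{18347} + \left(69 + 16 \left(-262\right)\right)} = \frac{1}{\frac{51684}{18347} + \left(69 - 4192\right)} = \frac{1}{\frac{51684}{18347} - 4123} = \frac{1}{- \frac{75592997}{18347}} = - \frac{18347}{75592997}$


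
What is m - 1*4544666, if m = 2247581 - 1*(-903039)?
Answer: -1394046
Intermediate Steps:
m = 3150620 (m = 2247581 + 903039 = 3150620)
m - 1*4544666 = 3150620 - 1*4544666 = 3150620 - 4544666 = -1394046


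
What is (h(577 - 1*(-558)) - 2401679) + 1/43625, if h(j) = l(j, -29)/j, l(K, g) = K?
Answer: -104773202749/43625 ≈ -2.4017e+6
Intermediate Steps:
h(j) = 1 (h(j) = j/j = 1)
(h(577 - 1*(-558)) - 2401679) + 1/43625 = (1 - 2401679) + 1/43625 = -2401678 + 1/43625 = -104773202749/43625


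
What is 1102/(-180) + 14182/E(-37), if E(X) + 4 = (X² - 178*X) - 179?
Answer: -375749/87435 ≈ -4.2975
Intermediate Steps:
E(X) = -183 + X² - 178*X (E(X) = -4 + ((X² - 178*X) - 179) = -4 + (-179 + X² - 178*X) = -183 + X² - 178*X)
1102/(-180) + 14182/E(-37) = 1102/(-180) + 14182/(-183 + (-37)² - 178*(-37)) = 1102*(-1/180) + 14182/(-183 + 1369 + 6586) = -551/90 + 14182/7772 = -551/90 + 14182*(1/7772) = -551/90 + 7091/3886 = -375749/87435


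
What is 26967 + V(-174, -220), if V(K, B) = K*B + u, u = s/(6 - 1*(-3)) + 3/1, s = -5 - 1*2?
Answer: 587243/9 ≈ 65249.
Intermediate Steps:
s = -7 (s = -5 - 2 = -7)
u = 20/9 (u = -7/(6 - 1*(-3)) + 3/1 = -7/(6 + 3) + 3*1 = -7/9 + 3 = 20/9 ≈ 2.2222)
V(K, B) = 20/9 + B*K (V(K, B) = K*B + 20/9 = B*K + 20/9 = 20/9 + B*K)
26967 + V(-174, -220) = 26967 + (20/9 - 220*(-174)) = 26967 + (20/9 + 38280) = 26967 + 344540/9 = 587243/9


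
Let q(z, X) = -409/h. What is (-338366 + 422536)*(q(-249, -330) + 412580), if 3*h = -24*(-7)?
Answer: 972334828035/28 ≈ 3.4726e+10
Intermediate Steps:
h = 56 (h = (-24*(-7))/3 = (1/3)*168 = 56)
q(z, X) = -409/56
(-338366 + 422536)*(q(-249, -330) + 412580) = (-338366 + 422536)*(-409/56 + 412580) = 84170*(23104071/56) = 972334828035/28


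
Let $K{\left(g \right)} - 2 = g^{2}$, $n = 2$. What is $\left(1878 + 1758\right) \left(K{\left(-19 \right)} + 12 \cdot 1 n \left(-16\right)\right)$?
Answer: $-76356$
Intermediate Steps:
$K{\left(g \right)} = 2 + g^{2}$
$\left(1878 + 1758\right) \left(K{\left(-19 \right)} + 12 \cdot 1 n \left(-16\right)\right) = \left(1878 + 1758\right) \left(\left(2 + \left(-19\right)^{2}\right) + 12 \cdot 1 \cdot 2 \left(-16\right)\right) = 3636 \left(\left(2 + 361\right) + 12 \cdot 2 \left(-16\right)\right) = 3636 \left(363 + 24 \left(-16\right)\right) = 3636 \left(363 - 384\right) = 3636 \left(-21\right) = -76356$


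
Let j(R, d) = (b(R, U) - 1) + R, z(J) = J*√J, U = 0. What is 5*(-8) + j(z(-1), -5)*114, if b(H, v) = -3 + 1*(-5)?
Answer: -1066 - 114*I ≈ -1066.0 - 114.0*I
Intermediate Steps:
b(H, v) = -8 (b(H, v) = -3 - 5 = -8)
z(J) = J^(3/2)
j(R, d) = -9 + R (j(R, d) = (-8 - 1) + R = -9 + R)
5*(-8) + j(z(-1), -5)*114 = 5*(-8) + (-9 + (-1)^(3/2))*114 = -40 + (-9 - I)*114 = -40 + (-1026 - 114*I) = -1066 - 114*I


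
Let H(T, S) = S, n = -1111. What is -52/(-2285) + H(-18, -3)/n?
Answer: 64627/2538635 ≈ 0.025457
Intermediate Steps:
-52/(-2285) + H(-18, -3)/n = -52/(-2285) - 3/(-1111) = -52*(-1/2285) - 3*(-1/1111) = 52/2285 + 3/1111 = 64627/2538635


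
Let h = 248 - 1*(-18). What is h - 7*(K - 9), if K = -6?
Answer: 371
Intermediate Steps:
h = 266 (h = 248 + 18 = 266)
h - 7*(K - 9) = 266 - 7*(-6 - 9) = 266 - 7*(-15) = 266 + 105 = 371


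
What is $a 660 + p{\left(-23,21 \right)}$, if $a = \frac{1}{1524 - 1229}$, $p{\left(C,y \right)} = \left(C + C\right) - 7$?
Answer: $- \frac{2995}{59} \approx -50.763$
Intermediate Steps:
$p{\left(C,y \right)} = -7 + 2 C$ ($p{\left(C,y \right)} = 2 C - 7 = -7 + 2 C$)
$a = \frac{1}{295} \approx 0.0033898$
$a 660 + p{\left(-23,21 \right)} = \frac{1}{295} \cdot 660 + \left(-7 + 2 \left(-23\right)\right) = \frac{132}{59} - 53 = - \frac{2995}{59}$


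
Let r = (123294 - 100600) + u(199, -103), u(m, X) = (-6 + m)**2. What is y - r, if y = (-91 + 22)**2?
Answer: -55182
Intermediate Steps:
y = 4761 (y = (-69)**2 = 4761)
r = 59943 (r = (123294 - 100600) + (-6 + 199)**2 = 22694 + 193**2 = 22694 + 37249 = 59943)
y - r = 4761 - 1*59943 = 4761 - 59943 = -55182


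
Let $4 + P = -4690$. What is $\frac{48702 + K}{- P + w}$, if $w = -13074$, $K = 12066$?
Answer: $- \frac{15192}{2095} \approx -7.2515$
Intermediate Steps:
$P = -4694$ ($P = -4 - 4690 = -4694$)
$\frac{48702 + K}{- P + w} = \frac{48702 + 12066}{\left(-1\right) \left(-4694\right) - 13074} = \frac{60768}{4694 - 13074} = \frac{60768}{-8380} = 60768 \left(- \frac{1}{8380}\right) = - \frac{15192}{2095}$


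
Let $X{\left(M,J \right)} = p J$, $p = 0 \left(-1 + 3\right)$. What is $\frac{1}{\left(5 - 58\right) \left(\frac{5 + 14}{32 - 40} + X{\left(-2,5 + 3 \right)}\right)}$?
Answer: $\frac{8}{1007} \approx 0.0079444$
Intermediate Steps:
$p = 0$ ($p = 0 \cdot 2 = 0$)
$X{\left(M,J \right)} = 0$ ($X{\left(M,J \right)} = 0 J = 0$)
$\frac{1}{\left(5 - 58\right) \left(\frac{5 + 14}{32 - 40} + X{\left(-2,5 + 3 \right)}\right)} = \frac{1}{\left(5 - 58\right) \left(\frac{5 + 14}{32 - 40} + 0\right)} = \frac{1}{\left(-53\right) \left(\frac{19}{-8} + 0\right)} = \frac{1}{\left(-53\right) \left(19 \left(- \frac{1}{8}\right) + 0\right)} = \frac{1}{\left(-53\right) \left(- \frac{19}{8} + 0\right)} = \frac{1}{\left(-53\right) \left(- \frac{19}{8}\right)} = \frac{1}{\frac{1007}{8}} = \frac{8}{1007}$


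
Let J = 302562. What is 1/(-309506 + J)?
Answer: -1/6944 ≈ -0.00014401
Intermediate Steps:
1/(-309506 + J) = 1/(-309506 + 302562) = 1/(-6944) = -1/6944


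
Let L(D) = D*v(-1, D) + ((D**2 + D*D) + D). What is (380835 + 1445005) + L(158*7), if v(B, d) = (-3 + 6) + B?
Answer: 4275630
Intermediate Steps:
v(B, d) = 3 + B
L(D) = 2*D**2 + 3*D (L(D) = D*(3 - 1) + ((D**2 + D*D) + D) = D*2 + ((D**2 + D**2) + D) = 2*D + (2*D**2 + D) = 2*D + (D + 2*D**2) = 2*D**2 + 3*D)
(380835 + 1445005) + L(158*7) = (380835 + 1445005) + (158*7)*(3 + 2*(158*7)) = 1825840 + 1106*(3 + 2*1106) = 1825840 + 1106*(3 + 2212) = 1825840 + 1106*2215 = 1825840 + 2449790 = 4275630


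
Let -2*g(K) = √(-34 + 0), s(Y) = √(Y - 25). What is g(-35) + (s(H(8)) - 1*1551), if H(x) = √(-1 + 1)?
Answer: -1551 + 5*I - I*√34/2 ≈ -1551.0 + 2.0845*I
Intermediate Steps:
H(x) = 0 (H(x) = √0 = 0)
s(Y) = √(-25 + Y)
g(K) = -I*√34/2 (g(K) = -√(-34 + 0)/2 = -I*√34/2)
g(-35) + (s(H(8)) - 1*1551) = -I*√34/2 + (√(-25 + 0) - 1*1551) = -I*√34/2 + (√(-25) - 1551) = -I*√34/2 + (5*I - 1551) = -I*√34/2 + (-1551 + 5*I) = -1551 + 5*I - I*√34/2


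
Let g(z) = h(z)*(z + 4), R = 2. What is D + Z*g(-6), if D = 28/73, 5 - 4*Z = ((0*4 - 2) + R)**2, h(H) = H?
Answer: 1123/73 ≈ 15.384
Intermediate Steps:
g(z) = z*(4 + z) (g(z) = z*(z + 4) = z*(4 + z))
Z = 5/4 (Z = 5/4 - ((0*4 - 2) + 2)**2/4 = 5/4 - ((0 - 2) + 2)**2/4 = 5/4 - (-2 + 2)**2/4 = 5/4 - 1/4*0**2 = 5/4 - 1/4*0 = 5/4 + 0 = 5/4 ≈ 1.2500)
D = 28/73 (D = 28*(1/73) = 28/73 ≈ 0.38356)
D + Z*g(-6) = 28/73 + 5*(-6*(4 - 6))/4 = 28/73 + 5*(-6*(-2))/4 = 28/73 + (5/4)*12 = 28/73 + 15 = 1123/73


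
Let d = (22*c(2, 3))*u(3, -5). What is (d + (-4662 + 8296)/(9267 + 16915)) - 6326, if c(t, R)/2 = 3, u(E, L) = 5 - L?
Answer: -65531729/13091 ≈ -5005.9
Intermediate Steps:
c(t, R) = 6 (c(t, R) = 2*3 = 6)
d = 1320 (d = (22*6)*(5 - 1*(-5)) = 132*(5 + 5) = 132*10 = 1320)
(d + (-4662 + 8296)/(9267 + 16915)) - 6326 = (1320 + (-4662 + 8296)/(9267 + 16915)) - 6326 = (1320 + 3634/26182) - 6326 = (1320 + 3634*(1/26182)) - 6326 = (1320 + 1817/13091) - 6326 = 17281937/13091 - 6326 = -65531729/13091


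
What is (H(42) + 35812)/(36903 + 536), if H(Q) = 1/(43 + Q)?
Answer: 3044021/3182315 ≈ 0.95654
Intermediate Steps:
(H(42) + 35812)/(36903 + 536) = (1/(43 + 42) + 35812)/(36903 + 536) = (1/85 + 35812)/37439 = (1/85 + 35812)*(1/37439) = (3044021/85)*(1/37439) = 3044021/3182315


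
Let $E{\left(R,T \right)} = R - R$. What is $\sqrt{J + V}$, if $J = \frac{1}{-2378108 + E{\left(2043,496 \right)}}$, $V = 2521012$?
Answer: $\frac{\sqrt{3564331341195620465}}{1189054} \approx 1587.8$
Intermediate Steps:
$E{\left(R,T \right)} = 0$
$J = - \frac{1}{2378108}$ ($J = \frac{1}{-2378108 + 0} = \frac{1}{-2378108} = - \frac{1}{2378108} \approx -4.205 \cdot 10^{-7}$)
$\sqrt{J + V} = \sqrt{- \frac{1}{2378108} + 2521012} = \sqrt{\frac{5995238805295}{2378108}} = \frac{\sqrt{3564331341195620465}}{1189054}$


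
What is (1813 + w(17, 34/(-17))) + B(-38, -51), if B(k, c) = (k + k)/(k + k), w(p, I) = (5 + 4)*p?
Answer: 1967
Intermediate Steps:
w(p, I) = 9*p
B(k, c) = 1 (B(k, c) = (2*k)/((2*k)) = (2*k)*(1/(2*k)) = 1)
(1813 + w(17, 34/(-17))) + B(-38, -51) = (1813 + 9*17) + 1 = (1813 + 153) + 1 = 1966 + 1 = 1967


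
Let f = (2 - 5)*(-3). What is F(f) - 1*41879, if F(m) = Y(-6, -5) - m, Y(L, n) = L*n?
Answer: -41858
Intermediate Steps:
f = 9 (f = -3*(-3) = 9)
F(m) = 30 - m (F(m) = -6*(-5) - m = 30 - m)
F(f) - 1*41879 = (30 - 1*9) - 1*41879 = (30 - 9) - 41879 = 21 - 41879 = -41858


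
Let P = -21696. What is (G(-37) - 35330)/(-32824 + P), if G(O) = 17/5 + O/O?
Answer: 44157/68150 ≈ 0.64794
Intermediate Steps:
G(O) = 22/5 (G(O) = 17*(⅕) + 1 = 17/5 + 1 = 22/5)
(G(-37) - 35330)/(-32824 + P) = (22/5 - 35330)/(-32824 - 21696) = -176628/5/(-54520) = -176628/5*(-1/54520) = 44157/68150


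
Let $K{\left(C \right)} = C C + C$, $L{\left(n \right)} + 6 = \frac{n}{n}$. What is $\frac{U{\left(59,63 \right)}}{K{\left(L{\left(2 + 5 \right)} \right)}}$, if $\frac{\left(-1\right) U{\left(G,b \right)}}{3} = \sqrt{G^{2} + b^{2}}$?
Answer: $- \frac{3 \sqrt{298}}{4} \approx -12.947$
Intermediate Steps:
$L{\left(n \right)} = -5$ ($L{\left(n \right)} = -6 + \frac{n}{n} = -6 + 1 = -5$)
$K{\left(C \right)} = C + C^{2}$ ($K{\left(C \right)} = C^{2} + C = C + C^{2}$)
$U{\left(G,b \right)} = - 3 \sqrt{G^{2} + b^{2}}$
$\frac{U{\left(59,63 \right)}}{K{\left(L{\left(2 + 5 \right)} \right)}} = \frac{\left(-3\right) \sqrt{59^{2} + 63^{2}}}{\left(-5\right) \left(1 - 5\right)} = \frac{\left(-3\right) \sqrt{3481 + 3969}}{\left(-5\right) \left(-4\right)} = \frac{\left(-3\right) \sqrt{7450}}{20} = - 3 \cdot 5 \sqrt{298} \cdot \frac{1}{20} = - 15 \sqrt{298} \cdot \frac{1}{20} = - \frac{3 \sqrt{298}}{4}$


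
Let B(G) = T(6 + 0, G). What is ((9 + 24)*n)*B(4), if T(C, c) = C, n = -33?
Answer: -6534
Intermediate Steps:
B(G) = 6 (B(G) = 6 + 0 = 6)
((9 + 24)*n)*B(4) = ((9 + 24)*(-33))*6 = (33*(-33))*6 = -1089*6 = -6534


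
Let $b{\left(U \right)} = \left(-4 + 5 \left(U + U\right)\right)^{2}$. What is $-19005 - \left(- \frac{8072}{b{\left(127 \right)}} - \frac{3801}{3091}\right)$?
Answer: $- \frac{23536727672968}{1238529699} \approx -19004.0$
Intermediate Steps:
$b{\left(U \right)} = \left(-4 + 10 U\right)^{2}$ ($b{\left(U \right)} = \left(-4 + 5 \cdot 2 U\right)^{2} = \left(-4 + 10 U\right)^{2}$)
$-19005 - \left(- \frac{8072}{b{\left(127 \right)}} - \frac{3801}{3091}\right) = -19005 - \left(- \frac{8072}{4 \left(-2 + 5 \cdot 127\right)^{2}} - \frac{3801}{3091}\right) = -19005 - \left(- \frac{8072}{4 \left(-2 + 635\right)^{2}} - \frac{3801}{3091}\right) = -19005 - \left(- \frac{8072}{4 \cdot 633^{2}} - \frac{3801}{3091}\right) = -19005 - \left(- \frac{8072}{4 \cdot 400689} - \frac{3801}{3091}\right) = -19005 - \left(- \frac{8072}{1602756} - \frac{3801}{3091}\right) = -19005 - \left(\left(-8072\right) \frac{1}{1602756} - \frac{3801}{3091}\right) = -19005 - \left(- \frac{2018}{400689} - \frac{3801}{3091}\right) = -19005 - - \frac{1529256527}{1238529699} = -19005 + \frac{1529256527}{1238529699} = - \frac{23536727672968}{1238529699}$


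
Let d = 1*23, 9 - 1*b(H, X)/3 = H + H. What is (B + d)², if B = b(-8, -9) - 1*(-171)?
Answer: 72361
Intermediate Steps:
b(H, X) = 27 - 6*H (b(H, X) = 27 - 3*(H + H) = 27 - 6*H)
d = 23
B = 246 (B = (27 - 6*(-8)) - 1*(-171) = (27 + 48) + 171 = 75 + 171 = 246)
(B + d)² = (246 + 23)² = 269² = 72361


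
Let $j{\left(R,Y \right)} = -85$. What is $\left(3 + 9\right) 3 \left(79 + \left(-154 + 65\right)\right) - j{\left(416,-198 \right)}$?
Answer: $-275$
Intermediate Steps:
$\left(3 + 9\right) 3 \left(79 + \left(-154 + 65\right)\right) - j{\left(416,-198 \right)} = \left(3 + 9\right) 3 \left(79 + \left(-154 + 65\right)\right) - -85 = 12 \cdot 3 \left(79 - 89\right) + 85 = 36 \left(-10\right) + 85 = -360 + 85 = -275$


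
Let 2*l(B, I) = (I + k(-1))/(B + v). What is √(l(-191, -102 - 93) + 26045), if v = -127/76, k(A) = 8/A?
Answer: √620512823923/4881 ≈ 161.39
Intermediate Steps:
v = -127/76 (v = -127*1/76 = -127/76 ≈ -1.6711)
l(B, I) = (-8 + I)/(2*(-127/76 + B)) (l(B, I) = ((I + 8/(-1))/(B - 127/76))/2 = ((I + 8*(-1))/(-127/76 + B))/2 = ((I - 8)/(-127/76 + B))/2 = ((-8 + I)/(-127/76 + B))/2 = (-8 + I)/(2*(-127/76 + B)))
√(l(-191, -102 - 93) + 26045) = √(38*(-8 + (-102 - 93))/(-127 + 76*(-191)) + 26045) = √(38*(-8 - 195)/(-127 - 14516) + 26045) = √(38*(-203)/(-14643) + 26045) = √(38*(-1/14643)*(-203) + 26045) = √(7714/14643 + 26045) = √(381384649/14643) = √620512823923/4881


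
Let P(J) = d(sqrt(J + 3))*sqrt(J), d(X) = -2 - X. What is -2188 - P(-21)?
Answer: -2188 - 3*sqrt(42) + 2*I*sqrt(21) ≈ -2207.4 + 9.1651*I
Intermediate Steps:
P(J) = sqrt(J)*(-2 - sqrt(3 + J)) (P(J) = (-2 - sqrt(J + 3))*sqrt(J) = (-2 - sqrt(3 + J))*sqrt(J) = sqrt(J)*(-2 - sqrt(3 + J)))
-2188 - P(-21) = -2188 - sqrt(-21)*(-2 - sqrt(3 - 21)) = -2188 - I*sqrt(21)*(-2 - sqrt(-18)) = -2188 - I*sqrt(21)*(-2 - 3*I*sqrt(2))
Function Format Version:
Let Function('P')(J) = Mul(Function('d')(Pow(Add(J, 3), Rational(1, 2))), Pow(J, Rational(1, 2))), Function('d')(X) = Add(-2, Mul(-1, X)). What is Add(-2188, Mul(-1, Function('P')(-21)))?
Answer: Add(-2188, Mul(-3, Pow(42, Rational(1, 2))), Mul(2, I, Pow(21, Rational(1, 2)))) ≈ Add(-2207.4, Mul(9.1651, I))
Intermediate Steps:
Function('P')(J) = Mul(Pow(J, Rational(1, 2)), Add(-2, Mul(-1, Pow(Add(3, J), Rational(1, 2))))) (Function('P')(J) = Mul(Add(-2, Mul(-1, Pow(Add(J, 3), Rational(1, 2)))), Pow(J, Rational(1, 2))) = Mul(Add(-2, Mul(-1, Pow(Add(3, J), Rational(1, 2)))), Pow(J, Rational(1, 2))) = Mul(Pow(J, Rational(1, 2)), Add(-2, Mul(-1, Pow(Add(3, J), Rational(1, 2))))))
Add(-2188, Mul(-1, Function('P')(-21))) = Add(-2188, Mul(-1, Mul(Pow(-21, Rational(1, 2)), Add(-2, Mul(-1, Pow(Add(3, -21), Rational(1, 2))))))) = Add(-2188, Mul(-1, Mul(Mul(I, Pow(21, Rational(1, 2))), Add(-2, Mul(-1, Pow(-18, Rational(1, 2))))))) = Add(-2188, Mul(-1, Mul(Mul(I, Pow(21, Rational(1, 2))), Add(-2, Mul(-1, Mul(3, I, Pow(2, Rational(1, 2)))))))) = Add(-2188, Mul(-1, Mul(Mul(I, Pow(21, Rational(1, 2))), Add(-2, Mul(-3, I, Pow(2, Rational(1, 2))))))) = Add(-2188, Mul(-1, Mul(I, Pow(21, Rational(1, 2)), Add(-2, Mul(-3, I, Pow(2, Rational(1, 2))))))) = Add(-2188, Mul(-1, I, Pow(21, Rational(1, 2)), Add(-2, Mul(-3, I, Pow(2, Rational(1, 2))))))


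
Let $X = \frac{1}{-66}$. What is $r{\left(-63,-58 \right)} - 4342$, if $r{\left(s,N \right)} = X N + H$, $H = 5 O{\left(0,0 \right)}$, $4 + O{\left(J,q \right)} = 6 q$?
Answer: $- \frac{143917}{33} \approx -4361.1$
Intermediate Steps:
$O{\left(J,q \right)} = -4 + 6 q$
$H = -20$ ($H = 5 \left(-4 + 6 \cdot 0\right) = 5 \left(-4 + 0\right) = 5 \left(-4\right) = -20$)
$X = - \frac{1}{66} \approx -0.015152$
$r{\left(s,N \right)} = -20 - \frac{N}{66}$ ($r{\left(s,N \right)} = - \frac{N}{66} - 20 = -20 - \frac{N}{66}$)
$r{\left(-63,-58 \right)} - 4342 = \left(-20 - - \frac{29}{33}\right) - 4342 = \left(-20 + \frac{29}{33}\right) - 4342 = - \frac{631}{33} - 4342 = - \frac{143917}{33}$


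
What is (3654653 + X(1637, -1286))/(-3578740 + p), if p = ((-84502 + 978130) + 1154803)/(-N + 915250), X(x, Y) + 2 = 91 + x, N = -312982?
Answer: -4490881691928/4395520939249 ≈ -1.0217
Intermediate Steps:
X(x, Y) = 89 + x (X(x, Y) = -2 + (91 + x) = 89 + x)
p = 2048431/1228232 (p = ((-84502 + 978130) + 1154803)/(-1*(-312982) + 915250) = (893628 + 1154803)/(312982 + 915250) = 2048431/1228232 ≈ 1.6678)
(3654653 + X(1637, -1286))/(-3578740 + p) = (3654653 + (89 + 1637))/(-3578740 + 2048431/1228232) = (3654653 + 1726)/(-4395520939249/1228232) = 3656379*(-1228232/4395520939249) = -4490881691928/4395520939249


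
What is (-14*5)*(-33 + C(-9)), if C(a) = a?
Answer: 2940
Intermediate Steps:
(-14*5)*(-33 + C(-9)) = (-14*5)*(-33 - 9) = -70*(-42) = 2940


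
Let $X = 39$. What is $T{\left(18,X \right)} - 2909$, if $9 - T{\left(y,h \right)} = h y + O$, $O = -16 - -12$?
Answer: $-3598$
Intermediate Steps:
$O = -4$ ($O = -16 + 12 = -4$)
$T{\left(y,h \right)} = 13 - h y$ ($T{\left(y,h \right)} = 9 - \left(h y - 4\right) = 9 - \left(-4 + h y\right) = 13 - h y$)
$T{\left(18,X \right)} - 2909 = \left(13 - 39 \cdot 18\right) - 2909 = \left(13 - 702\right) - 2909 = -689 - 2909 = -3598$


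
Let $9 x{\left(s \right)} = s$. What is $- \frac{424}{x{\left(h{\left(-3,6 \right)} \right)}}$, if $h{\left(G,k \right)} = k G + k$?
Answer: $318$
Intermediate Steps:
$h{\left(G,k \right)} = k + G k$ ($h{\left(G,k \right)} = G k + k = k + G k$)
$x{\left(s \right)} = \frac{s}{9}$
$- \frac{424}{x{\left(h{\left(-3,6 \right)} \right)}} = - \frac{424}{\frac{1}{9} \cdot 6 \left(1 - 3\right)} = - \frac{424}{\frac{1}{9} \cdot 6 \left(-2\right)} = - \frac{424}{\frac{1}{9} \left(-12\right)} = - \frac{424}{- \frac{4}{3}} = \left(-424\right) \left(- \frac{3}{4}\right) = 318$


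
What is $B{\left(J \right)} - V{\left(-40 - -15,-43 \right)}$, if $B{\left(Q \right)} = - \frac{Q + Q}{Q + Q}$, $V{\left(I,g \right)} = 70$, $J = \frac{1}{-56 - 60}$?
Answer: $-71$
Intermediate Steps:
$J = - \frac{1}{116}$ ($J = \frac{1}{-116} = - \frac{1}{116} \approx -0.0086207$)
$B{\left(Q \right)} = -1$ ($B{\left(Q \right)} = - \frac{2 Q}{2 Q} = - 2 Q \frac{1}{2 Q} = \left(-1\right) 1 = -1$)
$B{\left(J \right)} - V{\left(-40 - -15,-43 \right)} = -1 - 70 = -71$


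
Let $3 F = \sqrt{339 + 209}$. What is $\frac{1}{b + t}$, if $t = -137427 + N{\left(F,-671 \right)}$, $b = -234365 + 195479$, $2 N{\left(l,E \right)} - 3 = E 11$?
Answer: $- \frac{1}{180002} \approx -5.5555 \cdot 10^{-6}$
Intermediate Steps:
$F = \frac{2 \sqrt{137}}{3}$ ($F = \frac{\sqrt{339 + 209}}{3} = \frac{\sqrt{548}}{3} = \frac{2 \sqrt{137}}{3} \approx 7.8031$)
$N{\left(l,E \right)} = \frac{3}{2} + \frac{11 E}{2}$ ($N{\left(l,E \right)} = \frac{3}{2} + \frac{E 11}{2} = \frac{3}{2} + \frac{11 E}{2}$)
$b = -38886$
$t = -141116$ ($t = -137427 + \left(\frac{3}{2} + \frac{11}{2} \left(-671\right)\right) = -137427 + \left(\frac{3}{2} - \frac{7381}{2}\right) = -137427 - 3689 = -141116$)
$\frac{1}{b + t} = \frac{1}{-38886 - 141116} = \frac{1}{-180002} = - \frac{1}{180002}$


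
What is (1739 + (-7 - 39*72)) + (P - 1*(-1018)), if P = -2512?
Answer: -2570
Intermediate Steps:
(1739 + (-7 - 39*72)) + (P - 1*(-1018)) = (1739 + (-7 - 39*72)) + (-2512 - 1*(-1018)) = (1739 + (-7 - 2808)) + (-2512 + 1018) = (1739 - 2815) - 1494 = -1076 - 1494 = -2570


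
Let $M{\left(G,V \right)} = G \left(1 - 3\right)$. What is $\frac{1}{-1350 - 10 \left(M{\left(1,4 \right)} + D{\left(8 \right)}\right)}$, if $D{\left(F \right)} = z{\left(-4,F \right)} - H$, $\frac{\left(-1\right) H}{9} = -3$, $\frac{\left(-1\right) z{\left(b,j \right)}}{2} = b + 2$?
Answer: $- \frac{1}{1100} \approx -0.00090909$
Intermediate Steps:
$z{\left(b,j \right)} = -4 - 2 b$ ($z{\left(b,j \right)} = - 2 \left(b + 2\right) = - 2 \left(2 + b\right) = -4 - 2 b$)
$H = 27$ ($H = \left(-9\right) \left(-3\right) = 27$)
$D{\left(F \right)} = -23$ ($D{\left(F \right)} = \left(-4 - -8\right) - 27 = \left(-4 + 8\right) - 27 = 4 - 27 = -23$)
$M{\left(G,V \right)} = - 2 G$ ($M{\left(G,V \right)} = G \left(-2\right) = - 2 G$)
$\frac{1}{-1350 - 10 \left(M{\left(1,4 \right)} + D{\left(8 \right)}\right)} = \frac{1}{-1350 - 10 \left(\left(-2\right) 1 - 23\right)} = \frac{1}{-1350 - 10 \left(-2 - 23\right)} = \frac{1}{-1350 - -250} = \frac{1}{-1350 + 250} = \frac{1}{-1100} = - \frac{1}{1100}$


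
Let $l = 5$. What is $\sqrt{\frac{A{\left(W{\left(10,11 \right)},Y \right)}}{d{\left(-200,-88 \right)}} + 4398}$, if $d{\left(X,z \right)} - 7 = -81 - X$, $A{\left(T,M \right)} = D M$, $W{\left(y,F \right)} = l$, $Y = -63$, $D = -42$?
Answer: $3 \sqrt{491} \approx 66.476$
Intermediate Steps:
$W{\left(y,F \right)} = 5$
$A{\left(T,M \right)} = - 42 M$
$d{\left(X,z \right)} = -74 - X$ ($d{\left(X,z \right)} = 7 - \left(81 + X\right) = -74 - X$)
$\sqrt{\frac{A{\left(W{\left(10,11 \right)},Y \right)}}{d{\left(-200,-88 \right)}} + 4398} = \sqrt{\frac{\left(-42\right) \left(-63\right)}{-74 - -200} + 4398} = \sqrt{\frac{2646}{-74 + 200} + 4398} = \sqrt{\frac{2646}{126} + 4398} = \sqrt{2646 \cdot \frac{1}{126} + 4398} = \sqrt{21 + 4398} = \sqrt{4419} = 3 \sqrt{491}$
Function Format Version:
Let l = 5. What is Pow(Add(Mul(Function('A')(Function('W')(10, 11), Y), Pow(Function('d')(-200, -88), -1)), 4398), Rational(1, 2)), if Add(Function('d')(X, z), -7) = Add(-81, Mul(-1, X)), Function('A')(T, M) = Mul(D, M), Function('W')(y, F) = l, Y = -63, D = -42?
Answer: Mul(3, Pow(491, Rational(1, 2))) ≈ 66.476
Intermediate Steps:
Function('W')(y, F) = 5
Function('A')(T, M) = Mul(-42, M)
Function('d')(X, z) = Add(-74, Mul(-1, X)) (Function('d')(X, z) = Add(7, Add(-81, Mul(-1, X))) = Add(-74, Mul(-1, X)))
Pow(Add(Mul(Function('A')(Function('W')(10, 11), Y), Pow(Function('d')(-200, -88), -1)), 4398), Rational(1, 2)) = Pow(Add(Mul(Mul(-42, -63), Pow(Add(-74, Mul(-1, -200)), -1)), 4398), Rational(1, 2)) = Pow(Add(Mul(2646, Pow(Add(-74, 200), -1)), 4398), Rational(1, 2)) = Pow(Add(Mul(2646, Pow(126, -1)), 4398), Rational(1, 2)) = Pow(Add(Mul(2646, Rational(1, 126)), 4398), Rational(1, 2)) = Pow(Add(21, 4398), Rational(1, 2)) = Pow(4419, Rational(1, 2)) = Mul(3, Pow(491, Rational(1, 2)))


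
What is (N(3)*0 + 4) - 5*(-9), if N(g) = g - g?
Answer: 49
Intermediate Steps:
N(g) = 0
(N(3)*0 + 4) - 5*(-9) = (0*0 + 4) - 5*(-9) = (0 + 4) + 45 = 4 + 45 = 49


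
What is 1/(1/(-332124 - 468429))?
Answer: -800553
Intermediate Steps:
1/(1/(-332124 - 468429)) = 1/(1/(-800553)) = 1/(-1/800553) = -800553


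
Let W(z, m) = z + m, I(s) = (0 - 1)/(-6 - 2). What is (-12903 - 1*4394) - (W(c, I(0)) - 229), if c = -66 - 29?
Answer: -135785/8 ≈ -16973.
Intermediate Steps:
c = -95
I(s) = ⅛ (I(s) = -1/(-8) = -1*(-⅛) = ⅛)
W(z, m) = m + z
(-12903 - 1*4394) - (W(c, I(0)) - 229) = (-12903 - 1*4394) - ((⅛ - 95) - 229) = (-12903 - 4394) - (-759/8 - 229) = -17297 - 1*(-2591/8) = -17297 + 2591/8 = -135785/8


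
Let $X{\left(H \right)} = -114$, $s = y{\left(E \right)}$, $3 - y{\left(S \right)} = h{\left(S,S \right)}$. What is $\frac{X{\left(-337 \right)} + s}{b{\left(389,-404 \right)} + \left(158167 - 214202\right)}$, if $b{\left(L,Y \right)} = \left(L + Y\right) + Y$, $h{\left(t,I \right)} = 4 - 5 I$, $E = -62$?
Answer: $\frac{425}{56454} \approx 0.0075283$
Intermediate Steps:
$y{\left(S \right)} = -1 + 5 S$ ($y{\left(S \right)} = 3 - \left(4 - 5 S\right) = 3 + \left(-4 + 5 S\right) = -1 + 5 S$)
$s = -311$ ($s = -1 + 5 \left(-62\right) = -1 - 310 = -311$)
$b{\left(L,Y \right)} = L + 2 Y$
$\frac{X{\left(-337 \right)} + s}{b{\left(389,-404 \right)} + \left(158167 - 214202\right)} = \frac{-114 - 311}{\left(389 + 2 \left(-404\right)\right) + \left(158167 - 214202\right)} = - \frac{425}{\left(389 - 808\right) - 56035} = - \frac{425}{-419 - 56035} = - \frac{425}{-56454} = \left(-425\right) \left(- \frac{1}{56454}\right) = \frac{425}{56454}$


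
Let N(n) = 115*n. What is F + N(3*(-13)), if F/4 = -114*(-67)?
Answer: 26067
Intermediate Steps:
F = 30552 (F = 4*(-114*(-67)) = 4*7638 = 30552)
F + N(3*(-13)) = 30552 + 115*(3*(-13)) = 30552 + 115*(-39) = 30552 - 4485 = 26067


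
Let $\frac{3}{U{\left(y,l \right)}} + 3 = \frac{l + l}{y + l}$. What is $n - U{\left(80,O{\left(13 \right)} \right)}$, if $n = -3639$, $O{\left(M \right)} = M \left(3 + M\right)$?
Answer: $- \frac{50919}{14} \approx -3637.1$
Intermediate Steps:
$U{\left(y,l \right)} = \frac{3}{-3 + \frac{2 l}{l + y}}$ ($U{\left(y,l \right)} = \frac{3}{-3 + \frac{l + l}{y + l}} = \frac{3}{-3 + \frac{2 l}{l + y}}$)
$n - U{\left(80,O{\left(13 \right)} \right)} = -3639 - \frac{3 \left(- 13 \left(3 + 13\right) - 80\right)}{13 \left(3 + 13\right) + 3 \cdot 80} = -3639 - \frac{3 \left(- 13 \cdot 16 - 80\right)}{13 \cdot 16 + 240} = -3639 - \frac{3 \left(\left(-1\right) 208 - 80\right)}{208 + 240} = -3639 - \frac{3 \left(-208 - 80\right)}{448} = -3639 - 3 \cdot \frac{1}{448} \left(-288\right) = -3639 - - \frac{27}{14} = -3639 + \frac{27}{14} = - \frac{50919}{14}$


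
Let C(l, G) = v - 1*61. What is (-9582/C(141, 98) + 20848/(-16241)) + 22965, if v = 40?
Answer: 2662549773/113687 ≈ 23420.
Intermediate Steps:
C(l, G) = -21 (C(l, G) = 40 - 1*61 = 40 - 61 = -21)
(-9582/C(141, 98) + 20848/(-16241)) + 22965 = (-9582/(-21) + 20848/(-16241)) + 22965 = (-9582*(-1/21) + 20848*(-1/16241)) + 22965 = (3194/7 - 20848/16241) + 22965 = 51727818/113687 + 22965 = 2662549773/113687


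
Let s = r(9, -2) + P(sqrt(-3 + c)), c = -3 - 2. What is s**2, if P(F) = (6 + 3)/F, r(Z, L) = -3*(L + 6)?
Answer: 1071/8 + 54*I*sqrt(2) ≈ 133.88 + 76.368*I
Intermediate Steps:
c = -5
r(Z, L) = -18 - 3*L (r(Z, L) = -3*(6 + L) = -18 - 3*L)
P(F) = 9/F
s = -12 - 9*I*sqrt(2)/4 (s = (-18 - 3*(-2)) + 9/(sqrt(-3 - 5)) = (-18 + 6) + 9/(sqrt(-8)) = -12 + 9/((2*I*sqrt(2))) = -12 + 9*(-I*sqrt(2)/4) = -12 - 9*I*sqrt(2)/4 ≈ -12.0 - 3.182*I)
s**2 = (-12 - 9*I*sqrt(2)/4)**2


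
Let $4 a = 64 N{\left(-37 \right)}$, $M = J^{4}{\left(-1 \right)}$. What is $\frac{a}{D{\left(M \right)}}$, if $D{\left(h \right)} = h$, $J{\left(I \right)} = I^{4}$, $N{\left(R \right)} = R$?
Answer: $-592$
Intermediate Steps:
$M = 1$ ($M = \left(\left(-1\right)^{4}\right)^{4} = 1^{4} = 1$)
$a = -592$ ($a = \frac{64 \left(-37\right)}{4} = \frac{1}{4} \left(-2368\right) = -592$)
$\frac{a}{D{\left(M \right)}} = - \frac{592}{1} = \left(-592\right) 1 = -592$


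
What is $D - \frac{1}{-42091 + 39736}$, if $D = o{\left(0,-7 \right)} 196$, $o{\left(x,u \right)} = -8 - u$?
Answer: $- \frac{461579}{2355} \approx -196.0$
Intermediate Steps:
$D = -196$ ($D = \left(-8 - -7\right) 196 = \left(-8 + 7\right) 196 = \left(-1\right) 196 = -196$)
$D - \frac{1}{-42091 + 39736} = -196 - \frac{1}{-42091 + 39736} = -196 - \frac{1}{-2355} = -196 - - \frac{1}{2355} = -196 + \frac{1}{2355} = - \frac{461579}{2355}$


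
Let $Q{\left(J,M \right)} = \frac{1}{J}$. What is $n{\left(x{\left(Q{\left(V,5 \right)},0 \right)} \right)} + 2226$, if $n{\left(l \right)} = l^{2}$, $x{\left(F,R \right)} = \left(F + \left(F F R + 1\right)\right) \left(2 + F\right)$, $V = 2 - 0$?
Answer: $\frac{35841}{16} \approx 2240.1$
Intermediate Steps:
$V = 2$ ($V = 2 + 0 = 2$)
$x{\left(F,R \right)} = \left(2 + F\right) \left(1 + F + R F^{2}\right)$ ($x{\left(F,R \right)} = \left(F + \left(F^{2} R + 1\right)\right) \left(2 + F\right) = \left(F + \left(R F^{2} + 1\right)\right) \left(2 + F\right) = \left(F + \left(1 + R F^{2}\right)\right) \left(2 + F\right) = \left(1 + F + R F^{2}\right) \left(2 + F\right) = \left(2 + F\right) \left(1 + F + R F^{2}\right)$)
$n{\left(x{\left(Q{\left(V,5 \right)},0 \right)} \right)} + 2226 = \left(2 + \left(\frac{1}{2}\right)^{2} + \frac{3}{2} + 0 \left(\frac{1}{2}\right)^{3} + 2 \cdot 0 \left(\frac{1}{2}\right)^{2}\right)^{2} + 2226 = \left(2 + \left(\frac{1}{2}\right)^{2} + 3 \cdot \frac{1}{2} + \frac{0}{8} + 2 \cdot 0 \left(\frac{1}{2}\right)^{2}\right)^{2} + 2226 = \left(2 + \frac{1}{4} + \frac{3}{2} + 0 \cdot \frac{1}{8} + 2 \cdot 0 \cdot \frac{1}{4}\right)^{2} + 2226 = \left(2 + \frac{1}{4} + \frac{3}{2} + 0 + 0\right)^{2} + 2226 = \left(\frac{15}{4}\right)^{2} + 2226 = \frac{225}{16} + 2226 = \frac{35841}{16}$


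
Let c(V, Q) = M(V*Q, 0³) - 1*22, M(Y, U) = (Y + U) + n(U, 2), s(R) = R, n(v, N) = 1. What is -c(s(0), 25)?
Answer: 21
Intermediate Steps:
M(Y, U) = 1 + U + Y (M(Y, U) = (Y + U) + 1 = (U + Y) + 1 = 1 + U + Y)
c(V, Q) = -21 + Q*V (c(V, Q) = (1 + 0³ + V*Q) - 1*22 = (1 + 0 + Q*V) - 22 = (1 + Q*V) - 22 = -21 + Q*V)
-c(s(0), 25) = -(-21 + 25*0) = -(-21 + 0) = -1*(-21) = 21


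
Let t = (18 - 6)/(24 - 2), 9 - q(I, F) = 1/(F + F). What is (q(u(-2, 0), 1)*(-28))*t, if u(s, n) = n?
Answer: -1428/11 ≈ -129.82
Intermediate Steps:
q(I, F) = 9 - 1/(2*F) (q(I, F) = 9 - 1/(F + F) = 9 - 1/(2*F))
t = 6/11 (t = 12/22 = 12*(1/22) = 6/11 ≈ 0.54545)
(q(u(-2, 0), 1)*(-28))*t = ((9 - ½/1)*(-28))*(6/11) = ((9 - ½*1)*(-28))*(6/11) = ((9 - ½)*(-28))*(6/11) = ((17/2)*(-28))*(6/11) = -238*6/11 = -1428/11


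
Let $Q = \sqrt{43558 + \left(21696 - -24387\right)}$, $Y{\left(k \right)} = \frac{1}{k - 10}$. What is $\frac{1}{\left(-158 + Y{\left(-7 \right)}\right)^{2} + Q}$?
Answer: $\frac{2086571041}{52120465455000} - \frac{83521 \sqrt{89641}}{52120465455000} \approx 3.9554 \cdot 10^{-5}$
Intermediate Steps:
$Y{\left(k \right)} = \frac{1}{-10 + k}$
$Q = \sqrt{89641}$ ($Q = \sqrt{43558 + \left(21696 + 24387\right)} = \sqrt{43558 + 46083} = \sqrt{89641} \approx 299.4$)
$\frac{1}{\left(-158 + Y{\left(-7 \right)}\right)^{2} + Q} = \frac{1}{\left(-158 + \frac{1}{-10 - 7}\right)^{2} + \sqrt{89641}} = \frac{1}{\left(-158 + \frac{1}{-17}\right)^{2} + \sqrt{89641}} = \frac{1}{\left(-158 - \frac{1}{17}\right)^{2} + \sqrt{89641}} = \frac{1}{\left(- \frac{2687}{17}\right)^{2} + \sqrt{89641}} = \frac{1}{\frac{7219969}{289} + \sqrt{89641}}$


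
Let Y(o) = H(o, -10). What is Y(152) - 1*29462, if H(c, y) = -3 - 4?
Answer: -29469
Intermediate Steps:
H(c, y) = -7
Y(o) = -7
Y(152) - 1*29462 = -7 - 1*29462 = -7 - 29462 = -29469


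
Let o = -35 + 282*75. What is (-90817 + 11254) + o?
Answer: -58448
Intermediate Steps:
o = 21115 (o = -35 + 21150 = 21115)
(-90817 + 11254) + o = (-90817 + 11254) + 21115 = -79563 + 21115 = -58448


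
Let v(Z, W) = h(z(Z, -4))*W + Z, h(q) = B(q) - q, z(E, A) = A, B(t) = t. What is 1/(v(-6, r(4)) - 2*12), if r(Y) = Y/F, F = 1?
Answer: -1/30 ≈ -0.033333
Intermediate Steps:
r(Y) = Y (r(Y) = Y/1 = Y*1 = Y)
h(q) = 0 (h(q) = q - q = 0)
v(Z, W) = Z (v(Z, W) = 0*W + Z = 0 + Z = Z)
1/(v(-6, r(4)) - 2*12) = 1/(-6 - 2*12) = 1/(-6 - 24) = 1/(-30) = -1/30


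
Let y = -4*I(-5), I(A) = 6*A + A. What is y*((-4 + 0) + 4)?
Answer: 0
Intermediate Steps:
I(A) = 7*A
y = 140 (y = -28*(-5) = -4*(-35) = 140)
y*((-4 + 0) + 4) = 140*((-4 + 0) + 4) = 140*(-4 + 4) = 140*0 = 0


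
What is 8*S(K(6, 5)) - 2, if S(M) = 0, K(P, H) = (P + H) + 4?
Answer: -2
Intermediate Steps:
K(P, H) = 4 + H + P (K(P, H) = (H + P) + 4 = 4 + H + P)
8*S(K(6, 5)) - 2 = 8*0 - 2 = 0 - 2 = -2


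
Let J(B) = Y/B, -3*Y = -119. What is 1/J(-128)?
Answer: -384/119 ≈ -3.2269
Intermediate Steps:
Y = 119/3 (Y = -⅓*(-119) = 119/3 ≈ 39.667)
J(B) = 119/(3*B)
1/J(-128) = 1/((119/3)/(-128)) = 1/((119/3)*(-1/128)) = 1/(-119/384) = -384/119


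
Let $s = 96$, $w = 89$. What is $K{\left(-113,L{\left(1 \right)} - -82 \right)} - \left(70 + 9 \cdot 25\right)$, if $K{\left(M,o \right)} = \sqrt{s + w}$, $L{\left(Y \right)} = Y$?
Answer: $-295 + \sqrt{185} \approx -281.4$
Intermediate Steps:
$K{\left(M,o \right)} = \sqrt{185}$ ($K{\left(M,o \right)} = \sqrt{96 + 89} = \sqrt{185}$)
$K{\left(-113,L{\left(1 \right)} - -82 \right)} - \left(70 + 9 \cdot 25\right) = \sqrt{185} - \left(70 + 9 \cdot 25\right) = \sqrt{185} - \left(70 + 225\right) = \sqrt{185} - 295 = -295 + \sqrt{185}$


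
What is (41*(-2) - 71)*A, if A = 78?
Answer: -11934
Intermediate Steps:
(41*(-2) - 71)*A = (41*(-2) - 71)*78 = (-82 - 71)*78 = -153*78 = -11934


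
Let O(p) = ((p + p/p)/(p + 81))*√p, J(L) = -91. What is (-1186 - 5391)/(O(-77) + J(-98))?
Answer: 85501/5154 - 124963*I*√77/36078 ≈ 16.589 - 30.394*I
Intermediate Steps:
O(p) = √p*(1 + p)/(81 + p) (O(p) = ((p + 1)/(81 + p))*√p = ((1 + p)/(81 + p))*√p = √p*(1 + p)/(81 + p))
(-1186 - 5391)/(O(-77) + J(-98)) = (-1186 - 5391)/(√(-77)*(1 - 77)/(81 - 77) - 91) = -6577/((I*√77)*(-76)/4 - 91) = -6577/((I*√77)*(¼)*(-76) - 91) = -6577/(-19*I*√77 - 91) = -6577/(-91 - 19*I*√77)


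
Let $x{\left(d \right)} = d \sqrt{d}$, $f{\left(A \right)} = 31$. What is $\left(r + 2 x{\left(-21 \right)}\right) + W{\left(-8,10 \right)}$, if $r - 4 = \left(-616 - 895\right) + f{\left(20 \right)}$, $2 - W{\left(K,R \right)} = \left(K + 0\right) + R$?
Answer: $-1476 - 42 i \sqrt{21} \approx -1476.0 - 192.47 i$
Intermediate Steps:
$x{\left(d \right)} = d^{\frac{3}{2}}$
$W{\left(K,R \right)} = 2 - K - R$ ($W{\left(K,R \right)} = 2 - \left(\left(K + 0\right) + R\right) = 2 - \left(K + R\right) = 2 - K - R$)
$r = -1476$ ($r = 4 + \left(\left(-616 - 895\right) + 31\right) = 4 + \left(-1511 + 31\right) = 4 - 1480 = -1476$)
$\left(r + 2 x{\left(-21 \right)}\right) + W{\left(-8,10 \right)} = \left(-1476 + 2 \left(-21\right)^{\frac{3}{2}}\right) - 0 = \left(-1476 + 2 \left(- 21 i \sqrt{21}\right)\right) + \left(2 + 8 - 10\right) = \left(-1476 - 42 i \sqrt{21}\right) + 0 = -1476 - 42 i \sqrt{21}$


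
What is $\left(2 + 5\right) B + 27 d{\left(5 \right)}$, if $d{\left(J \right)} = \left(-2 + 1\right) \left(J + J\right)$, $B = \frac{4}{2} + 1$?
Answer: $-249$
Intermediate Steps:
$B = 3$ ($B = 4 \cdot \frac{1}{2} + 1 = 2 + 1 = 3$)
$d{\left(J \right)} = - 2 J$
$\left(2 + 5\right) B + 27 d{\left(5 \right)} = \left(2 + 5\right) 3 + 27 \left(\left(-2\right) 5\right) = 7 \cdot 3 + 27 \left(-10\right) = 21 - 270 = -249$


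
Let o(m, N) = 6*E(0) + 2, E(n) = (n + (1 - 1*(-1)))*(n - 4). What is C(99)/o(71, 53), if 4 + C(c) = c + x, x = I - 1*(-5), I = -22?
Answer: -39/23 ≈ -1.6957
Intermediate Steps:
E(n) = (-4 + n)*(2 + n) (E(n) = (n + (1 + 1))*(-4 + n) = (n + 2)*(-4 + n) = (2 + n)*(-4 + n) = (-4 + n)*(2 + n))
x = -17 (x = -22 - 1*(-5) = -22 + 5 = -17)
o(m, N) = -46 (o(m, N) = 6*(-8 + 0² - 2*0) + 2 = 6*(-8 + 0 + 0) + 2 = 6*(-8) + 2 = -48 + 2 = -46)
C(c) = -21 + c (C(c) = -4 + (c - 17) = -4 + (-17 + c) = -21 + c)
C(99)/o(71, 53) = (-21 + 99)/(-46) = 78*(-1/46) = -39/23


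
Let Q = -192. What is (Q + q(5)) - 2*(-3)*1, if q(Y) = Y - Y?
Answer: -186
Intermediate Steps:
q(Y) = 0
(Q + q(5)) - 2*(-3)*1 = (-192 + 0) - 2*(-3)*1 = -192 + 6*1 = -192 + 6 = -186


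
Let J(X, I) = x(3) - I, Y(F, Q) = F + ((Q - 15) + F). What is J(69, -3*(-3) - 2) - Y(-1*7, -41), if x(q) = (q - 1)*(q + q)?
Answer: 75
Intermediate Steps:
x(q) = 2*q*(-1 + q) (x(q) = (-1 + q)*(2*q) = 2*q*(-1 + q))
Y(F, Q) = -15 + Q + 2*F (Y(F, Q) = F + ((-15 + Q) + F) = F + (-15 + F + Q) = -15 + Q + 2*F)
J(X, I) = 12 - I (J(X, I) = 2*3*(-1 + 3) - I = 2*3*2 - I = 12 - I)
J(69, -3*(-3) - 2) - Y(-1*7, -41) = (12 - (-3*(-3) - 2)) - (-15 - 41 + 2*(-1*7)) = (12 - (9 - 2)) - (-15 - 41 + 2*(-7)) = (12 - 1*7) - (-15 - 41 - 14) = (12 - 7) - 1*(-70) = 5 + 70 = 75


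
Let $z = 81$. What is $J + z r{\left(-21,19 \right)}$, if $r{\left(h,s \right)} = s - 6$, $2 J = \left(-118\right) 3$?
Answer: $876$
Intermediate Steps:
$J = -177$ ($J = \frac{\left(-118\right) 3}{2} = \frac{1}{2} \left(-354\right) = -177$)
$r{\left(h,s \right)} = -6 + s$
$J + z r{\left(-21,19 \right)} = -177 + 81 \left(-6 + 19\right) = -177 + 81 \cdot 13 = -177 + 1053 = 876$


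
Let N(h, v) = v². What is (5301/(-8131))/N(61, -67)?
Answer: -5301/36500059 ≈ -0.00014523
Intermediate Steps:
(5301/(-8131))/N(61, -67) = (5301/(-8131))/((-67)²) = (5301*(-1/8131))/4489 = -5301/8131*1/4489 = -5301/36500059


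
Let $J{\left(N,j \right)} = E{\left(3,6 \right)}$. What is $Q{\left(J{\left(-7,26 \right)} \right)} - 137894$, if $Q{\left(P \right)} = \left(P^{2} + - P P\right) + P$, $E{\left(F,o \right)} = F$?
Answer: $-137891$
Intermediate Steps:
$J{\left(N,j \right)} = 3$
$Q{\left(P \right)} = P$ ($Q{\left(P \right)} = \left(P^{2} - P^{2}\right) + P = 0 + P = P$)
$Q{\left(J{\left(-7,26 \right)} \right)} - 137894 = 3 - 137894 = -137891$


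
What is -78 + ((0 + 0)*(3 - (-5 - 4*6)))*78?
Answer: -78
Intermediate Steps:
-78 + ((0 + 0)*(3 - (-5 - 4*6)))*78 = -78 + (0*(3 - (-5 - 24)))*78 = -78 + (0*(3 - 1*(-29)))*78 = -78 + (0*(3 + 29))*78 = -78 + (0*32)*78 = -78 + 0*78 = -78 + 0 = -78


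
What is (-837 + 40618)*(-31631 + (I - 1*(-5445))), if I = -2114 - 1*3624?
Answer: -1269968644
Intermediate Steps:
I = -5738 (I = -2114 - 3624 = -5738)
(-837 + 40618)*(-31631 + (I - 1*(-5445))) = (-837 + 40618)*(-31631 + (-5738 - 1*(-5445))) = 39781*(-31631 + (-5738 + 5445)) = 39781*(-31631 - 293) = 39781*(-31924) = -1269968644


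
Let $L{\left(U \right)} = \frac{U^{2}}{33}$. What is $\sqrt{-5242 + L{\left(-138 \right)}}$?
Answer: $\frac{i \sqrt{564454}}{11} \approx 68.3 i$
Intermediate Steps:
$L{\left(U \right)} = \frac{U^{2}}{33}$ ($L{\left(U \right)} = U^{2} \cdot \frac{1}{33} = \frac{U^{2}}{33}$)
$\sqrt{-5242 + L{\left(-138 \right)}} = \sqrt{-5242 + \frac{\left(-138\right)^{2}}{33}} = \sqrt{-5242 + \frac{1}{33} \cdot 19044} = \sqrt{-5242 + \frac{6348}{11}} = \sqrt{- \frac{51314}{11}} = \frac{i \sqrt{564454}}{11}$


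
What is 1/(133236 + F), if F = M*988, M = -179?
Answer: -1/43616 ≈ -2.2927e-5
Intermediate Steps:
F = -176852 (F = -179*988 = -176852)
1/(133236 + F) = 1/(133236 - 176852) = 1/(-43616) = -1/43616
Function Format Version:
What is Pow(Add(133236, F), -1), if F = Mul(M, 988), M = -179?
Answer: Rational(-1, 43616) ≈ -2.2927e-5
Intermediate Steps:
F = -176852 (F = Mul(-179, 988) = -176852)
Pow(Add(133236, F), -1) = Pow(Add(133236, -176852), -1) = Pow(-43616, -1) = Rational(-1, 43616)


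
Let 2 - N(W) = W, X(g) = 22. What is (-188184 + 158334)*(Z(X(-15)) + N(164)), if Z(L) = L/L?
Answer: 4805850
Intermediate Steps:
N(W) = 2 - W
Z(L) = 1
(-188184 + 158334)*(Z(X(-15)) + N(164)) = (-188184 + 158334)*(1 + (2 - 1*164)) = -29850*(1 + (2 - 164)) = -29850*(1 - 162) = -29850*(-161) = 4805850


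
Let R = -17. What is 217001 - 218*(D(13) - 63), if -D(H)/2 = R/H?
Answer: 2992143/13 ≈ 2.3016e+5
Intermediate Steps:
D(H) = 34/H (D(H) = -(-34)/H = 34/H)
217001 - 218*(D(13) - 63) = 217001 - 218*(34/13 - 63) = 217001 - 218*(-785)/13 = 217001 - 1*(-171130/13) = 217001 + 171130/13 = 2992143/13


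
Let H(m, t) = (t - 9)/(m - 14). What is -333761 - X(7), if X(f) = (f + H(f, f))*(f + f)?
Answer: -333863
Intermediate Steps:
H(m, t) = (-9 + t)/(-14 + m)
X(f) = 2*f*(f + (-9 + f)/(-14 + f)) (X(f) = (f + (-9 + f)/(-14 + f))*(f + f) = (f + (-9 + f)/(-14 + f))*(2*f) = 2*f*(f + (-9 + f)/(-14 + f)))
-333761 - X(7) = -333761 - 2*7*(-9 + 7 + 7*(-14 + 7))/(-14 + 7) = -333761 - 2*7*(-9 + 7 + 7*(-7))/(-7) = -333761 - 2*7*(-1)*(-9 + 7 - 49)/7 = -333761 - 2*7*(-1)*(-51)/7 = -333761 - 1*102 = -333761 - 102 = -333863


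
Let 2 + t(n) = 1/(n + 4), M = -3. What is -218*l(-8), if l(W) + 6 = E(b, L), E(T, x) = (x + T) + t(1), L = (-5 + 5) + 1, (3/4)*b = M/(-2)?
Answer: 5232/5 ≈ 1046.4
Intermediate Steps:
t(n) = -2 + 1/(4 + n) (t(n) = -2 + 1/(n + 4) = -2 + 1/(4 + n))
b = 2 (b = 4*(-3/(-2))/3 = 4*(-3*(-½))/3 = (4/3)*(3/2) = 2)
L = 1 (L = 0 + 1 = 1)
E(T, x) = -9/5 + T + x (E(T, x) = (x + T) + (-7 - 2*1)/(4 + 1) = (T + x) + (-7 - 2)/5 = (T + x) + (⅕)*(-9) = (T + x) - 9/5 = -9/5 + T + x)
l(W) = -24/5 (l(W) = -6 + (-9/5 + 2 + 1) = -6 + 6/5 = -24/5)
-218*l(-8) = -218*(-24/5) = 5232/5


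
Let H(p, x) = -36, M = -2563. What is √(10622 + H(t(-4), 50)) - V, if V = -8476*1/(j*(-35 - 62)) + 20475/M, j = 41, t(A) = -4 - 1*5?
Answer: 59705087/10193051 + √10586 ≈ 108.75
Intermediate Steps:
t(A) = -9 (t(A) = -4 - 5 = -9)
V = -59705087/10193051 (V = -8476*1/(41*(-35 - 62)) + 20475/(-2563) = -8476/((-97*41)) + 20475*(-1/2563) = -8476/(-3977) - 20475/2563 = -8476*(-1/3977) - 20475/2563 = 8476/3977 - 20475/2563 = -59705087/10193051 ≈ -5.8574)
√(10622 + H(t(-4), 50)) - V = √(10622 - 36) - 1*(-59705087/10193051) = √10586 + 59705087/10193051 = 59705087/10193051 + √10586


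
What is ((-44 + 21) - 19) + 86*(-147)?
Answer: -12684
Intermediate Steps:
((-44 + 21) - 19) + 86*(-147) = (-23 - 19) - 12642 = -42 - 12642 = -12684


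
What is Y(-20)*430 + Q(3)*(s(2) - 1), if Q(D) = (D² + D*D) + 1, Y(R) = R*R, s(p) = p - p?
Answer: 171981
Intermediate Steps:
s(p) = 0
Y(R) = R²
Q(D) = 1 + 2*D² (Q(D) = (D² + D²) + 1 = 2*D² + 1 = 1 + 2*D²)
Y(-20)*430 + Q(3)*(s(2) - 1) = (-20)²*430 + (1 + 2*3²)*(0 - 1) = 400*430 + (1 + 2*9)*(-1) = 172000 + (1 + 18)*(-1) = 172000 + 19*(-1) = 172000 - 19 = 171981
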